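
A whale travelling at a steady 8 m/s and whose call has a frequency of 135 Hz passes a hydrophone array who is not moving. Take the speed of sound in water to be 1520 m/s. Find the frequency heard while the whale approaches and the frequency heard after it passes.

136 Hz approaching; 134 Hz receding

Approaching: f₁ = f · v/(v − v_s) = 135 × 1520/1512 ≈ 136 Hz.
Receding: f₂ = f · v/(v + v_s) = 135 × 1520/1528 ≈ 134 Hz.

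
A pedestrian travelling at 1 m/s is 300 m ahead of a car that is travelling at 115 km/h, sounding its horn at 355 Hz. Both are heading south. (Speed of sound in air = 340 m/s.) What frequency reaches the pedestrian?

115 km/h = 31.94 m/s.
The pedestrian is ahead, so the car is moving toward it while the pedestrian is moving away from the car.
Both move, so f' = f · (v − v_o)/(v − v_s).
f' = 355 × (340 − 1)/(340 − 31.94) = 355 × 339/308.06 ≈ 391 Hz.

391 Hz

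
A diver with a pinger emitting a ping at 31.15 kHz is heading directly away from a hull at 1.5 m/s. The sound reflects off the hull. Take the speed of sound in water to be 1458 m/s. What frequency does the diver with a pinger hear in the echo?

The hull receives the sound from a moving source: f₁ = f₀ · v/(v + v_e) = 31.15 × 1458/1459.5 ≈ 31.1 kHz.
On the return leg the diver with a pinger is a moving observer: f₂ = f₁ · (v − v_e)/v = 31.1 × 1456.5/1458 ≈ 31.1 kHz.
Equivalently f₂ = f₀ · (v − v_e)/(v + v_e).

31.1 kHz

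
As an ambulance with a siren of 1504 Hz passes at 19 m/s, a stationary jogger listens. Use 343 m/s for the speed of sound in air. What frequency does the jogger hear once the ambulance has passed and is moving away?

Receding: f₂ = f · v/(v + v_s) = 1504 × 343/362 ≈ 1425 Hz.

1425 Hz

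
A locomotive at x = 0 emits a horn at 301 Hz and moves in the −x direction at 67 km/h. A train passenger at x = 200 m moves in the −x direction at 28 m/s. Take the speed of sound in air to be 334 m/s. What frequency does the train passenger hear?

309 Hz

67 km/h = 18.61 m/s.
The observer lies on the +x side, so the source is heading away from the observer and the observer is heading toward the source.
With source receding and observer approaching, f' = f · (v + v_o)/(v + v_s).
f' = 301 × (334 + 28)/(334 + 18.61) = 301 × 362/352.61 ≈ 309 Hz.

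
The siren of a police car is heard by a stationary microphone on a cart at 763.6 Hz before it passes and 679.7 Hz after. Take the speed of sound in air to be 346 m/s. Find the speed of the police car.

20.1 m/s

f₁/f₂ = (v + v_s)/(v − v_s), so v_s = v · (f₁ − f₂)/(f₁ + f₂).
v_s = 346 × (763.6 − 679.7)/(763.6 + 679.7) = 346 × 83.9/1443.3 ≈ 20.1 m/s.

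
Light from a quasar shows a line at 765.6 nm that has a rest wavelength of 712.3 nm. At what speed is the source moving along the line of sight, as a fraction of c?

0.072

λ'/λ₀ = 1.0748 > 1 (redshift), so the source is receding.
λ'/λ₀ = √((1 + β)/(1 − β)) for a receding source ⇒ β = (r² − 1)/(r² + 1) with r = λ'/λ₀.
β = (1.1553 − 1)/(1.1553 + 1) ≈ 0.072.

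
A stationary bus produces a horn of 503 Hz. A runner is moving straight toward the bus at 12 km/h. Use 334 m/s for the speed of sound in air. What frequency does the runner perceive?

508 Hz

12 km/h = 3.333 m/s.
Moving observer, stationary source: f' = f · (v + v_o)/v.
f' = 503 × (334 + 3.333)/334 = 503 × 337.33/334 ≈ 508 Hz.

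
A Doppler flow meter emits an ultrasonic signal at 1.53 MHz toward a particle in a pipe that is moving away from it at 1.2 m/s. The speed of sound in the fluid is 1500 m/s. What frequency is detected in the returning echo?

1.5276 MHz

The particle in a pipe first receives the wave as a moving observer: f₁ = f₀ · (v − u)/v = 1.53 × (1500 − 1.2)/1500 ≈ 1.5288 MHz.
The reflection then acts as a moving source: f₂ = f₁ · v/(v + u) ≈ 1.5276 MHz.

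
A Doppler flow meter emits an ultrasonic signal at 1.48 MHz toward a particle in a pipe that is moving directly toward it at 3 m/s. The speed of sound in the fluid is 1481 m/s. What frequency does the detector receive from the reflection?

The particle in a pipe first receives the wave as a moving observer: f₁ = f₀ · (v + u)/v = 1.48 × (1481 + 3)/1481 ≈ 1.4830 MHz.
On reflection it acts as a source moving toward the stationary detector: f₂ = f₁ · v/(v − u) = 1.4830 × 1481/1478 ≈ 1.4860 MHz.

1.4860 MHz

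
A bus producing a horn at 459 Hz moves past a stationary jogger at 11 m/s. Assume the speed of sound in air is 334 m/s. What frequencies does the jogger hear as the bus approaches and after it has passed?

475 Hz approaching; 444 Hz receding

Approaching: f₁ = f · v/(v − v_s) = 459 × 334/323 ≈ 475 Hz.
Receding: f₂ = f · v/(v + v_s) = 459 × 334/345 ≈ 444 Hz.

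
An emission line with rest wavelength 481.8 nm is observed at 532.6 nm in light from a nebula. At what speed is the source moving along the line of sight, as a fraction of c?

0.100

λ'/λ₀ = 1.1054 > 1 (redshift), so the source is receding.
λ'/λ₀ = √((1 + β)/(1 − β)) for a receding source ⇒ β = (r² − 1)/(r² + 1) with r = λ'/λ₀.
β = (1.2220 − 1)/(1.2220 + 1) ≈ 0.100.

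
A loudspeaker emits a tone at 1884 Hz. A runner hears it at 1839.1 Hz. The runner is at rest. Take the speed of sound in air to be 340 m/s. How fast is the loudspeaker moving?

8.3 m/s

f' < f, so the loudspeaker is receding.
f' = f · v/(v + v_s) ⇒ v_s = v · |1 − f/f'|.
v_s = 340 × |1 − 1884/1839.1| = 340 × 0.02441 ≈ 8.3 m/s.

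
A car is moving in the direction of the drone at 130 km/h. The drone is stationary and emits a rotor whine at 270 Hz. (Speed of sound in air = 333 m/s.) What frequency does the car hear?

299 Hz

130 km/h = 36.11 m/s.
Moving observer, stationary source: f' = f · (v + v_o)/v.
f' = 270 × (333 + 36.11)/333 = 270 × 369.11/333 ≈ 299 Hz.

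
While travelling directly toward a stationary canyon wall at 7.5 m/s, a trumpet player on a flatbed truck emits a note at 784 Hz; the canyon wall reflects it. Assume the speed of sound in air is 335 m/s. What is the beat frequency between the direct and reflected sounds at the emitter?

35.9 Hz

The canyon wall receives the sound from a moving source: f₁ = f₀ · v/(v − v_e) = 784 × 335/327.5 ≈ 802.0 Hz.
On the return leg the trumpet player on a flatbed truck is a moving observer: f₂ = f₁ · (v + v_e)/v = 802.0 × 342.5/335 ≈ 819.9 Hz.
Beat against the emitted tone: |f₂ − f₀| = 2v_e·f₀/(v − v_e) = 2 × 7.5 × 784/327.5 ≈ 35.9 Hz.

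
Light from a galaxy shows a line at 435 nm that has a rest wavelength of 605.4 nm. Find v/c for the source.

0.319

λ'/λ₀ = 0.7185 < 1 (blueshift), so the source is approaching.
λ'/λ₀ = √((1 − β)/(1 + β)) for an approaching source ⇒ β = (1 − r²)/(1 + r²) with r = λ'/λ₀.
β = (1 − 0.5163)/(1 + 0.5163) ≈ 0.319.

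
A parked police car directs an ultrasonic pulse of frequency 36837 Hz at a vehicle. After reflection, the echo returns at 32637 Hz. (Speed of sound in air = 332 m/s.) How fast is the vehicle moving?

20.1 m/s

Double Doppler shift off a moving reflector: f₂ = f₀ · (v + u)/(v − u) (u > 0 toward emitter).
Rearranging, u = v · (f₂ − f₀)/(f₂ + f₀) = 332 × -4200/69474 ≈ -20.1 m/s.
So the vehicle is moving at 20.1 m/s away from the emitter.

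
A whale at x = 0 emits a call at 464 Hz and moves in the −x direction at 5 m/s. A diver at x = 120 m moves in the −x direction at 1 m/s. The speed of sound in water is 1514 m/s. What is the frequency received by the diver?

463 Hz

The observer lies on the +x side, so the source is heading away from the observer and the observer is heading toward the source.
Both move, so f' = f · (v + v_o)/(v + v_s).
f' = 464 × (1514 + 1)/(1514 + 5) = 464 × 1515/1519 ≈ 463 Hz.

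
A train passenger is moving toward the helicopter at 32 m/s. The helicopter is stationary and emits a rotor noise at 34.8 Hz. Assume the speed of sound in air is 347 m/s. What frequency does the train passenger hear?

Only the observer moves, toward the source, so f' = f · (v + v_o)/v.
f' = 34.8 × (347 + 32)/347 = 34.8 × 379/347 ≈ 38.0 Hz.

38.0 Hz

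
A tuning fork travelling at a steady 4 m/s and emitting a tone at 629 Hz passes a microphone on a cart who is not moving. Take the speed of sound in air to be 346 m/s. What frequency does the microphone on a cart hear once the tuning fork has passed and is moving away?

622 Hz

Receding: f₂ = f · v/(v + v_s) = 629 × 346/350 ≈ 622 Hz.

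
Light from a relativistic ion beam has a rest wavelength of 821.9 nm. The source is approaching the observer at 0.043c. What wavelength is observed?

Relativistic Doppler for wavelength: λ' = λ₀ · √((1 − β)/(1 + β)).
λ' = 821.9 × √(0.9570/1.0430) = 821.9 × 0.95789 ≈ 787.3 nm.

787.3 nm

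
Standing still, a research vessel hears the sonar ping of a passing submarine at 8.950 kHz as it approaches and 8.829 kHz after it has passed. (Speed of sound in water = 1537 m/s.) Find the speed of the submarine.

10.5 m/s

f₁/f₂ = (v + v_s)/(v − v_s), so v_s = v · (f₁ − f₂)/(f₁ + f₂).
v_s = 1537 × (8.950 − 8.829)/(8.950 + 8.829) = 1537 × 0.121/17.779 ≈ 10.5 m/s.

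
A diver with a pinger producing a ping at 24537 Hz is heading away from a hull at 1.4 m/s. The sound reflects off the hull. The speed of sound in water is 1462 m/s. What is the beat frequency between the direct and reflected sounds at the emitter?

46.9 Hz

The hull receives the sound from a moving source: f₁ = f₀ · v/(v + v_e) = 24537 × 1462/1463.4 ≈ 24513.5 Hz.
On the return leg the diver with a pinger is a moving observer: f₂ = f₁ · (v − v_e)/v = 24513.5 × 1460.6/1462 ≈ 24490.1 Hz.
Equivalently f₂ = f₀ · (v − v_e)/(v + v_e).
Beat against the emitted tone: |f₂ − f₀| = 2v_e·f₀/(v + v_e) = 2 × 1.4 × 24537/1463.4 ≈ 46.9 Hz.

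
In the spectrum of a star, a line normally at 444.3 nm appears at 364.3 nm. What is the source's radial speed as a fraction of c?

λ'/λ₀ = 0.8199 < 1 (blueshift), so the source is approaching.
λ'/λ₀ = √((1 − β)/(1 + β)) for an approaching source ⇒ β = (1 − r²)/(1 + r²) with r = λ'/λ₀.
β = (1 − 0.6723)/(1 + 0.6723) ≈ 0.196.

0.196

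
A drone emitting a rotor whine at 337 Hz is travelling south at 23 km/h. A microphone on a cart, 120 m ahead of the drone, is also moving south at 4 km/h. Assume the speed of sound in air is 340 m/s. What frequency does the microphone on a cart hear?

342 Hz

23 km/h = 6.389 m/s; 4 km/h = 1.111 m/s.
The microphone on a cart is ahead, so the drone is moving toward it while the microphone on a cart is moving away from the drone.
Both move, so f' = f · (v − v_o)/(v − v_s).
f' = 337 × (340 − 1.111)/(340 − 6.389) = 337 × 338.89/333.61 ≈ 342 Hz.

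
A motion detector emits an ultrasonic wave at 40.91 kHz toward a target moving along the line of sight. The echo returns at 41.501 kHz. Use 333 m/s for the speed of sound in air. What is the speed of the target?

Double Doppler shift off a moving reflector: f₂ = f₀ · (v + u)/(v − u) (u > 0 toward emitter).
Rearranging, u = v · (f₂ − f₀)/(f₂ + f₀) = 333 × 0.591/82.411 ≈ 2.39 m/s.
So the target is moving at 2.39 m/s toward the emitter.

2.39 m/s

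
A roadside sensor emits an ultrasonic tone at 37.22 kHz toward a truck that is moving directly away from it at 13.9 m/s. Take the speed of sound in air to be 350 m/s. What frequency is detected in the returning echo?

The truck first receives the wave as a moving observer: f₁ = f₀ · (v − u)/v = 37.22 × (350 − 13.9)/350 ≈ 35.7 kHz.
The reflection then acts as a moving source: f₂ = f₁ · v/(v + u) ≈ 34.4 kHz.

34.4 kHz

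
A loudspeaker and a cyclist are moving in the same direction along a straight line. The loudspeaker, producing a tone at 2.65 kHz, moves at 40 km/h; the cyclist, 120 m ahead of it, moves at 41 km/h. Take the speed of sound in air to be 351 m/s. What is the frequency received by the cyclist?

40 km/h = 11.11 m/s; 41 km/h = 11.39 m/s.
The cyclist is ahead, so the loudspeaker is moving toward it while the cyclist is moving away from the loudspeaker.
General Doppler shift: f' = f · (v − v_o)/(v − v_s).
f' = 2.65 × (351 − 11.39)/(351 − 11.11) = 2.65 × 339.61/339.89 ≈ 2.65 kHz.

2.65 kHz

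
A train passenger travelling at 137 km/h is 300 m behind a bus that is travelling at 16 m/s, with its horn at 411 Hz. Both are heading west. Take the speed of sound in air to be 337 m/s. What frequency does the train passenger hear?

437 Hz

137 km/h = 38.06 m/s.
The train passenger is behind, so the bus is moving away from it while the train passenger is moving toward the bus.
With source receding and observer approaching, f' = f · (v + v_o)/(v + v_s).
f' = 411 × (337 + 38.06)/(337 + 16) = 411 × 375.06/353 ≈ 437 Hz.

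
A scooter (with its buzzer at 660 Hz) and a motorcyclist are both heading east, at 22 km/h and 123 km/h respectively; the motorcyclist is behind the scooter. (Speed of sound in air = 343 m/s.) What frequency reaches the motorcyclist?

22 km/h = 6.111 m/s; 123 km/h = 34.17 m/s.
The motorcyclist is behind, so the scooter is moving away from it while the motorcyclist is moving toward the scooter.
General Doppler shift: f' = f · (v + v_o)/(v + v_s).
f' = 660 × (343 + 34.17)/(343 + 6.111) = 660 × 377.17/349.11 ≈ 713 Hz.

713 Hz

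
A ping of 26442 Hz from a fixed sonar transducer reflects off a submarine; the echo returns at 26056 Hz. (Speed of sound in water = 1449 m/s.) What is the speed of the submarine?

10.7 m/s

Double Doppler shift off a moving reflector: f₂ = f₀ · (v + u)/(v − u) (u > 0 toward emitter).
Rearranging, u = v · (f₂ − f₀)/(f₂ + f₀) = 1449 × -386/52498 ≈ -10.7 m/s.
So the submarine is moving at 10.7 m/s away from the emitter.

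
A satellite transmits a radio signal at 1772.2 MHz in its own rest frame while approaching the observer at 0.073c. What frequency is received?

Relativistic Doppler for frequency: f' = f₀ · √((1 + β)/(1 − β)).
f' = 1772.2 × √(1.0730/0.9270) = 1772.2 × 1.07587 ≈ 1906.7 MHz.

1906.7 MHz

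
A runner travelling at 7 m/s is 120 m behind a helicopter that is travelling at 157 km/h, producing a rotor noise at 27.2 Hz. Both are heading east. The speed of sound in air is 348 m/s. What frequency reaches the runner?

157 km/h = 43.61 m/s.
The runner is behind, so the helicopter is moving away from it while the runner is moving toward the helicopter.
Both move, so f' = f · (v + v_o)/(v + v_s).
f' = 27.2 × (348 + 7)/(348 + 43.61) = 27.2 × 355/391.61 ≈ 24.7 Hz.

24.7 Hz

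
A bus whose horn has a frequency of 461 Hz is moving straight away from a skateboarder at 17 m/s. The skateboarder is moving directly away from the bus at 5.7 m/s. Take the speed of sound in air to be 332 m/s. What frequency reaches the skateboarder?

Both move, so f' = f · (v − v_o)/(v + v_s).
f' = 461 × (332 − 5.7)/(332 + 17) = 461 × 326.3/349 ≈ 431 Hz.

431 Hz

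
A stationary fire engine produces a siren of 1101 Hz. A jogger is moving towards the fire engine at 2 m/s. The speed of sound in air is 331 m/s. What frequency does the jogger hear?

1108 Hz

Only the observer moves, toward the source, so f' = f · (v + v_o)/v.
f' = 1101 × (331 + 2)/331 = 1101 × 333/331 ≈ 1108 Hz.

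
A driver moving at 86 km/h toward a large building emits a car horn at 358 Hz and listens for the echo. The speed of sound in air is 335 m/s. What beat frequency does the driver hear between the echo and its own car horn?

86 km/h = 23.89 m/s.
The large building receives the sound from a moving source: f₁ = f₀ · v/(v − v_e) = 358 × 335/311.11 ≈ 385.5 Hz.
On the return leg the driver is a moving observer: f₂ = f₁ · (v + v_e)/v = 385.5 × 358.89/335 ≈ 413.0 Hz.
Equivalently f₂ = f₀ · (v + v_e)/(v − v_e).
Beat against the emitted tone: |f₂ − f₀| = 2v_e·f₀/(v − v_e) = 2 × 23.89 × 358/311.11 ≈ 55.0 Hz.

55.0 Hz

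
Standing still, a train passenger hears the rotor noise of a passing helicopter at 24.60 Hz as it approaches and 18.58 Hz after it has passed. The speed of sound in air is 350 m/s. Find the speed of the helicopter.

f₁/f₂ = (v + v_s)/(v − v_s), so v_s = v · (f₁ − f₂)/(f₁ + f₂).
v_s = 350 × (24.60 − 18.58)/(24.60 + 18.58) = 350 × 6.02/43.18 ≈ 49 m/s.

49 m/s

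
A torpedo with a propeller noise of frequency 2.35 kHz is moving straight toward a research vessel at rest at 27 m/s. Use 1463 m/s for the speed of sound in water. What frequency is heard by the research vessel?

Moving source, stationary observer: f' = f · v/(v − v_s) since the source is approaching.
f' = 2.35 × 1463/(1463 − 27) = 2.35 × 1463/1436 ≈ 2.39 kHz.

2.39 kHz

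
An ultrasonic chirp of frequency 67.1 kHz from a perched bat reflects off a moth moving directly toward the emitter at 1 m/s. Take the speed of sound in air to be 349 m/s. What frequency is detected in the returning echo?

At the moth (a moving observer), f₁ = f₀ · (v + u)/v = 67.1 × 350/349 ≈ 67.3 kHz.
The reflection then acts as a moving source: f₂ = f₁ · v/(v − u) ≈ 67.5 kHz.

67.5 kHz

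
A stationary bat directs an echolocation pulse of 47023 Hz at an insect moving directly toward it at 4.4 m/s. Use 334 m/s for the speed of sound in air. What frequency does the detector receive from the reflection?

48278 Hz

At the insect (a moving observer), f₁ = f₀ · (v + u)/v = 47023 × 338.4/334 ≈ 47642 Hz.
The reflection then acts as a moving source: f₂ = f₁ · v/(v − u) ≈ 48278 Hz.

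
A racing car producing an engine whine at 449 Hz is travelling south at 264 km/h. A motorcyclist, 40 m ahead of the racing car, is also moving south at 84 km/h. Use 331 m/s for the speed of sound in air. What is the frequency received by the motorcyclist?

264 km/h = 73.33 m/s; 84 km/h = 23.33 m/s.
The motorcyclist is ahead, so the racing car is moving toward it while the motorcyclist is moving away from the racing car.
With source approaching and observer receding, f' = f · (v − v_o)/(v − v_s).
f' = 449 × (331 − 23.33)/(331 − 73.33) = 449 × 307.67/257.67 ≈ 536 Hz.

536 Hz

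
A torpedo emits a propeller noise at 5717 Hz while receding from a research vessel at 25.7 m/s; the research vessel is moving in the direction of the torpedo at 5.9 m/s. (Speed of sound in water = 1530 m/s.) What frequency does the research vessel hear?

5644 Hz

General Doppler shift: f' = f · (v + v_o)/(v + v_s).
f' = 5717 × (1530 + 5.9)/(1530 + 25.7) = 5717 × 1535.9/1555.7 ≈ 5644 Hz.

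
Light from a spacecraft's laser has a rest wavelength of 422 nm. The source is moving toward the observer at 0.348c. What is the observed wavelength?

Relativistic Doppler for wavelength: λ' = λ₀ · √((1 − β)/(1 + β)).
λ' = 422 × √(0.6520/1.3480) = 422 × 0.69547 ≈ 293.5 nm.

293.5 nm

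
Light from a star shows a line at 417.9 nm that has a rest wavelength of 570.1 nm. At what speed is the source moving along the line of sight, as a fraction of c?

λ'/λ₀ = 0.7330 < 1 (blueshift), so the source is approaching.
λ'/λ₀ = √((1 − β)/(1 + β)) for an approaching source ⇒ β = (1 − r²)/(1 + r²) with r = λ'/λ₀.
β = (1 − 0.5373)/(1 + 0.5373) ≈ 0.301.

0.301c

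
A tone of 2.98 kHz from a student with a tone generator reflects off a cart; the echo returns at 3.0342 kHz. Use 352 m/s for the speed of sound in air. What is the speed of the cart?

3.2 m/s

Double Doppler shift off a moving reflector: f₂ = f₀ · (v + u)/(v − u) (u > 0 toward emitter).
Rearranging, u = v · (f₂ − f₀)/(f₂ + f₀) = 352 × 0.0542/6.0142 ≈ 3.2 m/s.
So the cart is moving at 3.2 m/s toward the emitter.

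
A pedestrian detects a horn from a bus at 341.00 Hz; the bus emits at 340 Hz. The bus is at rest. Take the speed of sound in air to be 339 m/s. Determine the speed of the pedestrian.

f' > f, so the pedestrian is approaching.
f' = f · (v + v_o)/v ⇒ v_o = v · |f'/f − 1|.
v_o = 339 × |341.00/340 − 1| = 339 × 0.002941 ≈ 1.00 m/s.

1.00 m/s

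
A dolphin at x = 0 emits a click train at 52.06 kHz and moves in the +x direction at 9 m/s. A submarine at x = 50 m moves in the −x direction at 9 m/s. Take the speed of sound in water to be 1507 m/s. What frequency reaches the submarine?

The observer lies on the +x side, so the source is heading toward the observer and the observer is heading toward the source.
General Doppler shift: f' = f · (v + v_o)/(v − v_s).
f' = 52.06 × (1507 + 9)/(1507 − 9) = 52.06 × 1516/1498 ≈ 52.7 kHz.

52.7 kHz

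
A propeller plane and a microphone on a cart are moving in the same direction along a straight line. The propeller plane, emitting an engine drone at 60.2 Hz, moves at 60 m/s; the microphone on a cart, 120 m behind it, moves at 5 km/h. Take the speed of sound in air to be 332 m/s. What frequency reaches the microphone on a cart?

5 km/h = 1.389 m/s.
The microphone on a cart is behind, so the propeller plane is moving away from it while the microphone on a cart is moving toward the propeller plane.
General Doppler shift: f' = f · (v + v_o)/(v + v_s).
f' = 60.2 × (332 + 1.389)/(332 + 60) = 60.2 × 333.39/392 ≈ 51.2 Hz.

51.2 Hz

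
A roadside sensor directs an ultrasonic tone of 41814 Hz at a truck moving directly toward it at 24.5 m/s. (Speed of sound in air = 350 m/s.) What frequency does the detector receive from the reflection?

48109 Hz

At the truck (a moving observer), f₁ = f₀ · (v + u)/v = 41814 × 374.5/350 ≈ 44741 Hz.
On reflection it acts as a source moving toward the stationary detector: f₂ = f₁ · v/(v − u) = 44741 × 350/325.5 ≈ 48109 Hz.
Equivalently f₂ = f₀ · (v + u)/(v − u).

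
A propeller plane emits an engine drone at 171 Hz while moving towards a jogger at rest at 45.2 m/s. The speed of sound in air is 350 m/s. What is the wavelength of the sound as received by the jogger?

1.78 m

With the source moving toward a stationary observer, f' = f · v/(v − v_s).
f' = 171 × 350/(350 − 45.2) ≈ 196 Hz.
λ' = v/f' = 350/196.358 ≈ 1.78 m.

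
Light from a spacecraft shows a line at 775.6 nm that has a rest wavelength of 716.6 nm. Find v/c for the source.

λ'/λ₀ = 1.0823 > 1 (redshift), so the source is receding.
λ'/λ₀ = √((1 + β)/(1 − β)) for a receding source ⇒ β = (r² − 1)/(r² + 1) with r = λ'/λ₀.
β = (1.1714 − 1)/(1.1714 + 1) ≈ 0.079.

0.079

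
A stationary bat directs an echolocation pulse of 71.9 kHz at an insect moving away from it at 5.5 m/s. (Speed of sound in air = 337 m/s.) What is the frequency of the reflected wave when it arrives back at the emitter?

69.6 kHz

The insect first receives the wave as a moving observer: f₁ = f₀ · (v − u)/v = 71.9 × (337 − 5.5)/337 ≈ 70.7 kHz.
On reflection it acts as a source moving away from the stationary detector: f₂ = f₁ · v/(v + u) = 70.7 × 337/342.5 ≈ 69.6 kHz.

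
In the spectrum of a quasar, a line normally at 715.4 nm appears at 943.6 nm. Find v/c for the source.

λ'/λ₀ = 1.3190 > 1 (redshift), so the source is receding.
λ'/λ₀ = √((1 + β)/(1 − β)) for a receding source ⇒ β = (r² − 1)/(r² + 1) with r = λ'/λ₀.
β = (1.7397 − 1)/(1.7397 + 1) ≈ 0.270.

0.270c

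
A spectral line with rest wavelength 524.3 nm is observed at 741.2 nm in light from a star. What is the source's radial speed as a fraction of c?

0.333

λ'/λ₀ = 1.4137 > 1 (redshift), so the source is receding.
λ'/λ₀ = √((1 + β)/(1 − β)) for a receding source ⇒ β = (r² − 1)/(r² + 1) with r = λ'/λ₀.
β = (1.9985 − 1)/(1.9985 + 1) ≈ 0.333.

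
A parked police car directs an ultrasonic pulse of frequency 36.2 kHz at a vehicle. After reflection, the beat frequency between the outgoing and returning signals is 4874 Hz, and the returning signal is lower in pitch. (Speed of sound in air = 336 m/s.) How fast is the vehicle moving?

24.3 m/s

Double Doppler shift off a moving reflector: f₂ = f₀ · (v + u)/(v − u) (u > 0 toward emitter).
Returning signal is lower, so f₂ = f₀ − Δf = 36200 − 4874 = 31326 Hz.
Rearranging, u = v · (f₂ − f₀)/(f₂ + f₀) = 336 × -4874/67526 ≈ -24.3 m/s.
So the vehicle is moving at 24.3 m/s away from the emitter.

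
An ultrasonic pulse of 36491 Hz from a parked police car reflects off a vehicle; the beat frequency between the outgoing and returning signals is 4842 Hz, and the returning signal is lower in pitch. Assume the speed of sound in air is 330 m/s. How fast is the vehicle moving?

Double Doppler shift off a moving reflector: f₂ = f₀ · (v + u)/(v − u) (u > 0 toward emitter).
Returning signal is lower, so f₂ = f₀ − Δf = 36491 − 4842 = 31649 Hz.
Rearranging, u = v · (f₂ − f₀)/(f₂ + f₀) = 330 × -4842/68140 ≈ -23.4 m/s.
So the vehicle is moving at 23.4 m/s away from the emitter.

23.4 m/s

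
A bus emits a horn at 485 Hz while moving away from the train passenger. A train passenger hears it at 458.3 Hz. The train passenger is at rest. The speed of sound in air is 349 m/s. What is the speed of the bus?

f' = f · v/(v + v_s) ⇒ v_s = v · |1 − f/f'|.
v_s = 349 × |1 − 485/458.3| = 349 × 0.05826 ≈ 20.3 m/s.

20.3 m/s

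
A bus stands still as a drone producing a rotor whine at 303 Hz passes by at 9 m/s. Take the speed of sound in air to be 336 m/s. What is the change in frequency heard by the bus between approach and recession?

16.2 Hz

Approaching: f₁ = f · v/(v − v_s) = 303 × 336/327 ≈ 311.3 Hz.
Receding: f₂ = f · v/(v + v_s) = 303 × 336/345 ≈ 295.1 Hz.
Drop: f₁ − f₂ = 2f·v·v_s/(v² − v_s²) = 2 × 303 × 336 × 9/(336² − 9²) ≈ 16.2 Hz.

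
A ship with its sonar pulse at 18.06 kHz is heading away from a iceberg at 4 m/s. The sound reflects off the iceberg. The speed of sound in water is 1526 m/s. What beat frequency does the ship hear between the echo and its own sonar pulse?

94 Hz

The iceberg receives the sound from a moving source: f₁ = f₀ · v/(v + v_e) = 18.06 × 1526/1530 ≈ 18.0128 kHz.
On the return leg the ship is a moving observer: f₂ = f₁ · (v − v_e)/v = 18.0128 × 1522/1526 ≈ 17.9656 kHz.
Equivalently f₂ = f₀ · (v − v_e)/(v + v_e).
Beat against the emitted tone (with f₀ = 18060 Hz): |f₂ − f₀| = 2v_e·f₀/(v + v_e) = 2 × 4 × 18060/1530 ≈ 94 Hz.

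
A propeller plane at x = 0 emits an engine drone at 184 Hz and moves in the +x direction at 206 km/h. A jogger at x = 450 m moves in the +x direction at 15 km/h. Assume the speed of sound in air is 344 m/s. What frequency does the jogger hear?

218 Hz

206 km/h = 57.22 m/s; 15 km/h = 4.167 m/s.
The observer lies on the +x side, so the source is heading toward the observer and the observer is heading away from the source.
With source approaching and observer receding, f' = f · (v − v_o)/(v − v_s).
f' = 184 × (344 − 4.167)/(344 − 57.22) = 184 × 339.83/286.78 ≈ 218 Hz.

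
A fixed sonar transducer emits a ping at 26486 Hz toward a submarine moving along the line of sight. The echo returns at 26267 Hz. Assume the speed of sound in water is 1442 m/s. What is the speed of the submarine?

6.0 m/s

Double Doppler shift off a moving reflector: f₂ = f₀ · (v + u)/(v − u) (u > 0 toward emitter).
Rearranging, u = v · (f₂ − f₀)/(f₂ + f₀) = 1442 × -219/52753 ≈ -6.0 m/s.
So the submarine is moving at 6.0 m/s away from the emitter.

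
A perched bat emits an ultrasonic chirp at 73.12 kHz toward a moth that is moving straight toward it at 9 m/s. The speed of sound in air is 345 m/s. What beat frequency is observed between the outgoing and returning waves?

The moth first receives the wave as a moving observer: f₁ = f₀ · (v + u)/v = 73.12 × (345 + 9)/345 ≈ 75.03 kHz.
On reflection it acts as a source moving toward the stationary detector: f₂ = f₁ · v/(v − u) = 75.03 × 345/336 ≈ 77.04 kHz.
Beat frequency (with f₀ = 73120 Hz): |f₂ − f₀| = 2u·f₀/(v − u) = 2 × 9 × 73120/336 ≈ 3917 Hz.

3917 Hz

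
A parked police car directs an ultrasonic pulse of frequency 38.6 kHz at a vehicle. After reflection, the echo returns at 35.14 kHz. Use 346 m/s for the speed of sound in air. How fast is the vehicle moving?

Double Doppler shift off a moving reflector: f₂ = f₀ · (v + u)/(v − u) (u > 0 toward emitter).
Rearranging, u = v · (f₂ − f₀)/(f₂ + f₀) = 346 × -3.46/73.74 ≈ -16.2 m/s.
So the vehicle is moving at 16.2 m/s away from the emitter.

16.2 m/s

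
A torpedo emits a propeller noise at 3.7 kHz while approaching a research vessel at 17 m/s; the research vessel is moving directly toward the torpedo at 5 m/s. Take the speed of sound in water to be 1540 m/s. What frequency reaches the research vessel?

3.75 kHz

With source approaching and observer approaching, f' = f · (v + v_o)/(v − v_s).
f' = 3.7 × (1540 + 5)/(1540 − 17) = 3.7 × 1545/1523 ≈ 3.75 kHz.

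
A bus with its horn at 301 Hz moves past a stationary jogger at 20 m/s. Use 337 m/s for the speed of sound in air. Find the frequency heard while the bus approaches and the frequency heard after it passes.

Approaching: f₁ = f · v/(v − v_s) = 301 × 337/317 ≈ 320 Hz.
Receding: f₂ = f · v/(v + v_s) = 301 × 337/357 ≈ 284 Hz.

320 Hz approaching; 284 Hz receding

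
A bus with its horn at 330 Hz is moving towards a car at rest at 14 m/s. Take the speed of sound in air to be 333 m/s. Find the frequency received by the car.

With the source moving toward a stationary observer, f' = f · v/(v − v_s).
f' = 330 × 333/(333 − 14) = 330 × 333/319 ≈ 344 Hz.

344 Hz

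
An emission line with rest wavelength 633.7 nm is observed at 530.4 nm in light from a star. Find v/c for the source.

λ'/λ₀ = 0.8370 < 1 (blueshift), so the source is approaching.
λ'/λ₀ = √((1 − β)/(1 + β)) for an approaching source ⇒ β = (1 − r²)/(1 + r²) with r = λ'/λ₀.
β = (1 − 0.7006)/(1 + 0.7006) ≈ 0.176.

0.176c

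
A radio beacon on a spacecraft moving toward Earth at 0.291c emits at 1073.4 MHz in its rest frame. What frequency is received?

Relativistic Doppler for frequency: f' = f₀ · √((1 + β)/(1 − β)).
f' = 1073.4 × √(1.2910/0.7090) = 1073.4 × 1.34940 ≈ 1448.4 MHz.

1448.4 MHz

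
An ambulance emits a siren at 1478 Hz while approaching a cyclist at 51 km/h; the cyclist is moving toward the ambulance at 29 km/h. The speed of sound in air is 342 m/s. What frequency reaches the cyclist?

1578 Hz

51 km/h = 14.17 m/s; 29 km/h = 8.056 m/s.
With source approaching and observer approaching, f' = f · (v + v_o)/(v − v_s).
f' = 1478 × (342 + 8.056)/(342 − 14.17) = 1478 × 350.06/327.83 ≈ 1578 Hz.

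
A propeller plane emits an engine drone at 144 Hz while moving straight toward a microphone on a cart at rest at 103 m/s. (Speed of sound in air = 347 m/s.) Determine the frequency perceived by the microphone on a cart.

205 Hz

Moving source, stationary observer: f' = f · v/(v − v_s) since the source is approaching.
f' = 144 × 347/(347 − 103) = 144 × 347/244 ≈ 205 Hz.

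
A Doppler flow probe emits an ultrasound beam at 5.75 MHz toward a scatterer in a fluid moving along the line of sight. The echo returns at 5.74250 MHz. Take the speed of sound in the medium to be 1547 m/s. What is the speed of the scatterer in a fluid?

Double Doppler shift off a moving reflector: f₂ = f₀ · (v + u)/(v − u) (u > 0 toward emitter).
Rearranging, u = v · (f₂ − f₀)/(f₂ + f₀) = 1547 × -0.00750/11.49250 ≈ -1.01 m/s.
So the scatterer in a fluid is moving at 1.01 m/s away from the emitter.

1.01 m/s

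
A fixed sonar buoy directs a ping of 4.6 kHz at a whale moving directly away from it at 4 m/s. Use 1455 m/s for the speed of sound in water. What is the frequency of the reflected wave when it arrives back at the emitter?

4.57 kHz

At the whale (a moving observer), f₁ = f₀ · (v − u)/v = 4.6 × 1451/1455 ≈ 4.59 kHz.
The reflection then acts as a moving source: f₂ = f₁ · v/(v + u) ≈ 4.57 kHz.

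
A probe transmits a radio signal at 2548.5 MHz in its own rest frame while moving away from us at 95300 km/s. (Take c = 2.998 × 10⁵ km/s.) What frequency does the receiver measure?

β = v/c = 95300/299800 = 0.3179.
Relativistic Doppler for frequency: f' = f₀ · √((1 − β)/(1 + β)).
f' = 2548.5 × √(0.6821/1.3179) = 2548.5 × 0.71944 ≈ 1833.5 MHz.

1833.5 MHz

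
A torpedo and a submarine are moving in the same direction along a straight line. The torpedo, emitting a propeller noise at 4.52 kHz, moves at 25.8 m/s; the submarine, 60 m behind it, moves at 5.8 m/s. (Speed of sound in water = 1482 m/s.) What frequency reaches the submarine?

4.46 kHz

The submarine is behind, so the torpedo is moving away from it while the submarine is moving toward the torpedo.
General Doppler shift: f' = f · (v + v_o)/(v + v_s).
f' = 4.52 × (1482 + 5.8)/(1482 + 25.8) = 4.52 × 1487.8/1507.8 ≈ 4.46 kHz.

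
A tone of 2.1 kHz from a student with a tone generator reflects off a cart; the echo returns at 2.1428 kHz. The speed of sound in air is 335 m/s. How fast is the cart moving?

3.4 m/s

Double Doppler shift off a moving reflector: f₂ = f₀ · (v + u)/(v − u) (u > 0 toward emitter).
Rearranging, u = v · (f₂ − f₀)/(f₂ + f₀) = 335 × 0.0428/4.2428 ≈ 3.4 m/s.
So the cart is moving at 3.4 m/s toward the emitter.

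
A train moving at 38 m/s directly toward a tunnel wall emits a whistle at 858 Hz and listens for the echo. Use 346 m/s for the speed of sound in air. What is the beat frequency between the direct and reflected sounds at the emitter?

212 Hz

The tunnel wall receives the sound from a moving source: f₁ = f₀ · v/(v − v_e) = 858 × 346/308 ≈ 964 Hz.
On the return leg the train is a moving observer: f₂ = f₁ · (v + v_e)/v = 964 × 384/346 ≈ 1070 Hz.
Beat against the emitted tone: |f₂ − f₀| = 2v_e·f₀/(v − v_e) = 2 × 38 × 858/308 ≈ 212 Hz.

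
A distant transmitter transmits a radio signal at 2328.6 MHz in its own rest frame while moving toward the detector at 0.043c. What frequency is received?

2431.0 MHz

Relativistic Doppler for frequency: f' = f₀ · √((1 + β)/(1 − β)).
f' = 2328.6 × √(1.0430/0.9570) = 2328.6 × 1.04397 ≈ 2431.0 MHz.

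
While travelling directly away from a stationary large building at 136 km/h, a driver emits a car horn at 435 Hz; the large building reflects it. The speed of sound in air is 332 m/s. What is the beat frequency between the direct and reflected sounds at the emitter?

89 Hz

136 km/h = 37.78 m/s.
The large building receives the sound from a moving source: f₁ = f₀ · v/(v + v_e) = 435 × 332/369.78 ≈ 390.6 Hz.
On the return leg the driver is a moving observer: f₂ = f₁ · (v − v_e)/v = 390.6 × 294.22/332 ≈ 346.1 Hz.
Beat against the emitted tone: |f₂ − f₀| = 2v_e·f₀/(v + v_e) = 2 × 37.78 × 435/369.78 ≈ 89 Hz.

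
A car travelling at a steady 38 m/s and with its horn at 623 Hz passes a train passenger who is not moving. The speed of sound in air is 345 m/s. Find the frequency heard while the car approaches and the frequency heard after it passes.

700 Hz approaching; 561 Hz receding

Approaching: f₁ = f · v/(v − v_s) = 623 × 345/307 ≈ 700 Hz.
Receding: f₂ = f · v/(v + v_s) = 623 × 345/383 ≈ 561 Hz.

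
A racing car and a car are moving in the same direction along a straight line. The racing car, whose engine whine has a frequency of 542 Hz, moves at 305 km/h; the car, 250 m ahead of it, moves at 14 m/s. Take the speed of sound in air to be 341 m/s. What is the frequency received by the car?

692 Hz

305 km/h = 84.72 m/s.
The car is ahead, so the racing car is moving toward it while the car is moving away from the racing car.
General Doppler shift: f' = f · (v − v_o)/(v − v_s).
f' = 542 × (341 − 14)/(341 − 84.72) = 542 × 327/256.28 ≈ 692 Hz.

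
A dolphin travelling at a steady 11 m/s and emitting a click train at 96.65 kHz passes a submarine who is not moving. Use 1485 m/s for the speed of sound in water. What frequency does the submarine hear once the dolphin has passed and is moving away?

Receding: f₂ = f · v/(v + v_s) = 96.65 × 1485/1496 ≈ 95.9 kHz.

95.9 kHz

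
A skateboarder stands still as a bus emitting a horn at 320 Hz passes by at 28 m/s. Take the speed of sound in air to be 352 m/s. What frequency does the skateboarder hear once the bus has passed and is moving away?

Receding: f₂ = f · v/(v + v_s) = 320 × 352/380 ≈ 296 Hz.

296 Hz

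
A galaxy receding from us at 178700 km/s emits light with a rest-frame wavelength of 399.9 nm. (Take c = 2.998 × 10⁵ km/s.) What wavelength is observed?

β = v/c = 178700/299800 = 0.5961.
Relativistic Doppler for wavelength: λ' = λ₀ · √((1 + β)/(1 − β)).
λ' = 399.9 × √(1.5961/0.4039) = 399.9 × 1.98778 ≈ 794.9 nm.

794.9 nm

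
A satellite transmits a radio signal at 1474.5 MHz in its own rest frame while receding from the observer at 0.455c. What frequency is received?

902.4 MHz

Relativistic Doppler for frequency: f' = f₀ · √((1 − β)/(1 + β)).
f' = 1474.5 × √(0.5450/1.4550) = 1474.5 × 0.61202 ≈ 902.4 MHz.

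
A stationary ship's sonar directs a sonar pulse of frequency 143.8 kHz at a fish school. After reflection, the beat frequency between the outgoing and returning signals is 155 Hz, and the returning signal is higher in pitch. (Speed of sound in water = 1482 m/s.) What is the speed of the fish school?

Double Doppler shift off a moving reflector: f₂ = f₀ · (v + u)/(v − u) (u > 0 toward emitter).
Returning signal is higher, so f₂ = f₀ + Δf = 143800 + 155 = 143955 Hz.
Rearranging, u = v · (f₂ − f₀)/(f₂ + f₀) = 1482 × 155/287755 ≈ 0.80 m/s.
So the fish school is moving at 0.80 m/s toward the emitter.

0.80 m/s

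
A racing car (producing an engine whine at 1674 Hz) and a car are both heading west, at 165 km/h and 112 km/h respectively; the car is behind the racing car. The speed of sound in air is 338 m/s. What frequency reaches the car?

1610 Hz

165 km/h = 45.83 m/s; 112 km/h = 31.11 m/s.
The car is behind, so the racing car is moving away from it while the car is moving toward the racing car.
Both move, so f' = f · (v + v_o)/(v + v_s).
f' = 1674 × (338 + 31.11)/(338 + 45.83) = 1674 × 369.11/383.83 ≈ 1610 Hz.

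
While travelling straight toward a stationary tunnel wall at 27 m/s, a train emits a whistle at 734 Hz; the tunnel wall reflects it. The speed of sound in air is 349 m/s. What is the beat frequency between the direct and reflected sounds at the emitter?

The tunnel wall receives the sound from a moving source: f₁ = f₀ · v/(v − v_e) = 734 × 349/322 ≈ 795.5 Hz.
On the return leg the train is a moving observer: f₂ = f₁ · (v + v_e)/v = 795.5 × 376/349 ≈ 857.1 Hz.
Equivalently f₂ = f₀ · (v + v_e)/(v − v_e).
Beat against the emitted tone: |f₂ − f₀| = 2v_e·f₀/(v − v_e) = 2 × 27 × 734/322 ≈ 123 Hz.

123 Hz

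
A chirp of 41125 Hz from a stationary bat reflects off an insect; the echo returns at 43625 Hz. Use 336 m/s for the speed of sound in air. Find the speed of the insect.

9.9 m/s

Double Doppler shift off a moving reflector: f₂ = f₀ · (v + u)/(v − u) (u > 0 toward emitter).
Rearranging, u = v · (f₂ − f₀)/(f₂ + f₀) = 336 × 2500/84750 ≈ 9.9 m/s.
So the insect is moving at 9.9 m/s toward the emitter.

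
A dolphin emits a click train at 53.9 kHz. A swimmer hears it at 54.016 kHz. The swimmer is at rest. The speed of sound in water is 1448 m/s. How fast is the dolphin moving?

f' > f, so the dolphin is approaching.
f' = f · v/(v − v_s) ⇒ v_s = v · |1 − f/f'|.
v_s = 1448 × |1 − 53.9/54.016| = 1448 × 0.002148 ≈ 3.1 m/s.

3.1 m/s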